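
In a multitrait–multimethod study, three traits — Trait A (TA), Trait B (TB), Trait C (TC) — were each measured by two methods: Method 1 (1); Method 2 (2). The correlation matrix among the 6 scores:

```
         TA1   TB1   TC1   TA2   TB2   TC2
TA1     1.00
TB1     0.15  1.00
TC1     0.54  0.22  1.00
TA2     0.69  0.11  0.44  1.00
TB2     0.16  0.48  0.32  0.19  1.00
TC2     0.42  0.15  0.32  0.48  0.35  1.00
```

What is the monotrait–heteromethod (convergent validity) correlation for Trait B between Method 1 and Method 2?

0.48

Same trait (TB), different methods: r(TB1, TB2) = 0.48.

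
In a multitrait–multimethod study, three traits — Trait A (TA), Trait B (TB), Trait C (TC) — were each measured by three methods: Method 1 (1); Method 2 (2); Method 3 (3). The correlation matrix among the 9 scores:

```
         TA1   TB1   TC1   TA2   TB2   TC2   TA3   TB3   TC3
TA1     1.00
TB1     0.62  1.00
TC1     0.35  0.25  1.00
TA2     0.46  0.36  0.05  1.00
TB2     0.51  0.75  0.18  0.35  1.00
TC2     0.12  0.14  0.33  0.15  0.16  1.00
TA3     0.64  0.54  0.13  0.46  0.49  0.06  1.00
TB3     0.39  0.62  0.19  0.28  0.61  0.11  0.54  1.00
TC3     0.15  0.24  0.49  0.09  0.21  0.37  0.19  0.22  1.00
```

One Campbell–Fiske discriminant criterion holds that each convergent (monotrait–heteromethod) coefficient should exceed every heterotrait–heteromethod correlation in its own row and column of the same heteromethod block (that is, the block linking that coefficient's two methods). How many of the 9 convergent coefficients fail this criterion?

2

Each convergent coefficient versus the relevant comparison correlations:
TA (methods 1·2): 0.46 vs {0.51, 0.36, 0.12, 0.05} → fail.
TA (methods 1·3): 0.64 vs {0.39, 0.54, 0.15, 0.13} → pass.
TA (methods 2·3): 0.46 vs {0.28, 0.49, 0.09, 0.06} → fail.
TB (methods 1·2): 0.75 vs {0.36, 0.51, 0.14, 0.18} → pass.
TB (methods 1·3): 0.62 vs {0.54, 0.39, 0.24, 0.19} → pass.
TB (methods 2·3): 0.61 vs {0.49, 0.28, 0.21, 0.11} → pass.
TC (methods 1·2): 0.33 vs {0.05, 0.12, 0.18, 0.14} → pass.
TC (methods 1·3): 0.49 vs {0.13, 0.15, 0.19, 0.24} → pass.
TC (methods 2·3): 0.37 vs {0.06, 0.09, 0.11, 0.21} → pass.
2 of 9 fail.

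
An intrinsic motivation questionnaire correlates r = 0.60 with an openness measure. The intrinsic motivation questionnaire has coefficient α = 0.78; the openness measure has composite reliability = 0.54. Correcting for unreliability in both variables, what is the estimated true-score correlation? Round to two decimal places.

r_true = r_obs / √(r_xx · r_yy) = 0.60 / √(0.78 × 0.54) = 0.60 / √0.4212 = 0.60 / 0.6490 ≈ 0.92.

0.92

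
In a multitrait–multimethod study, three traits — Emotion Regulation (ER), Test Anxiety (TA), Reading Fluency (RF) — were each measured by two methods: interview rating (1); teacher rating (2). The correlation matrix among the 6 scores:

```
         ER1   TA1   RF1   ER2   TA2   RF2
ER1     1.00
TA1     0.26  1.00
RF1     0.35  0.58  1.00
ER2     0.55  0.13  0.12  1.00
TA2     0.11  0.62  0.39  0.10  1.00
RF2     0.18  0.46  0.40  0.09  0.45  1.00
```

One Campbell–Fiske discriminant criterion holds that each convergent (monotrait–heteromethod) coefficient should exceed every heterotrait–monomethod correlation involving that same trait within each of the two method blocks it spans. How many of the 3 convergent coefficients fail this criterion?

1

Each convergent coefficient versus the relevant comparison correlations:
ER (methods 1·2): 0.55 vs {0.26, 0.10, 0.35, 0.09} → pass.
TA (methods 1·2): 0.62 vs {0.26, 0.10, 0.58, 0.45} → pass.
RF (methods 1·2): 0.40 vs {0.35, 0.09, 0.58, 0.45} → fail.
1 of 3 fail.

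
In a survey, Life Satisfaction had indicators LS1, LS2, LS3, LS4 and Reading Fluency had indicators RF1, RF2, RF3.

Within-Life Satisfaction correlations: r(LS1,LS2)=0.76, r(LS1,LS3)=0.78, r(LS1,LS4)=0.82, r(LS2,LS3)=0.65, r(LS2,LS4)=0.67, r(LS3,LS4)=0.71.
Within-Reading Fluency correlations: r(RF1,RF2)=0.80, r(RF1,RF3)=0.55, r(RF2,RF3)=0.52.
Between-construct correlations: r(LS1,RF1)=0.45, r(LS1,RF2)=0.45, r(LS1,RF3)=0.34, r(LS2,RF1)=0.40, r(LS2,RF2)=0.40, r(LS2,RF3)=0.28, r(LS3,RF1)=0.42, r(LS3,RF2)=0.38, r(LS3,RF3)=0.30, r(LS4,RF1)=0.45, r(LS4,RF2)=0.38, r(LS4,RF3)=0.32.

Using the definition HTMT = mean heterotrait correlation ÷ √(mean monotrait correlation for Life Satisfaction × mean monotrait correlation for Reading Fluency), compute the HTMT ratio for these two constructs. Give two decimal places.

Mean between = 4.57/12 = 0.3808.
Mean within-LS = 4.39/6 = 0.7317; mean within-RF = 1.87/3 = 0.6233.
Geometric mean = √(0.7317 × 0.6233) = 0.6753.
HTMT = 0.3808 / 0.6753 = 0.56.

0.56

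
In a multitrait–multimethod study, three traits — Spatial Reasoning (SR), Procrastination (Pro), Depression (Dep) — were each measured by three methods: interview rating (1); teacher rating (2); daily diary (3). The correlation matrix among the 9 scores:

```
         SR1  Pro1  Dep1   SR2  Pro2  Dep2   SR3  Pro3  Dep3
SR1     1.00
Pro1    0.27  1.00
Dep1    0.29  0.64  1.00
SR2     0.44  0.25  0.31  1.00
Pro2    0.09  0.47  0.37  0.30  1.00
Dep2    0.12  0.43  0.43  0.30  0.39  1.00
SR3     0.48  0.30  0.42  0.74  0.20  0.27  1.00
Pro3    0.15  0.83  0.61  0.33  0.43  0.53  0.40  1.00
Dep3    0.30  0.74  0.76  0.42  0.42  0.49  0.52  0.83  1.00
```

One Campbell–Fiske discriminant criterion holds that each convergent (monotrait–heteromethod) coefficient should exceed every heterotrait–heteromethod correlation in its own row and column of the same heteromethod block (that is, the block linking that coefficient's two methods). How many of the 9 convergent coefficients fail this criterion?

Checking each validity diagonal entry against its comparison values:
SR (methods 1·2): 0.44 vs {0.09, 0.25, 0.12, 0.31} → pass.
SR (methods 1·3): 0.48 vs {0.15, 0.30, 0.30, 0.42} → pass.
SR (methods 2·3): 0.74 vs {0.33, 0.20, 0.42, 0.27} → pass.
Pro (methods 1·2): 0.47 vs {0.25, 0.09, 0.43, 0.37} → pass.
Pro (methods 1·3): 0.83 vs {0.30, 0.15, 0.74, 0.61} → pass.
Pro (methods 2·3): 0.43 vs {0.20, 0.33, 0.42, 0.53} → fail.
Dep (methods 1·2): 0.43 vs {0.31, 0.12, 0.37, 0.43} → fail.
Dep (methods 1·3): 0.76 vs {0.42, 0.30, 0.61, 0.74} → pass.
Dep (methods 2·3): 0.49 vs {0.27, 0.42, 0.53, 0.42} → fail.
3 of 9 fail.

3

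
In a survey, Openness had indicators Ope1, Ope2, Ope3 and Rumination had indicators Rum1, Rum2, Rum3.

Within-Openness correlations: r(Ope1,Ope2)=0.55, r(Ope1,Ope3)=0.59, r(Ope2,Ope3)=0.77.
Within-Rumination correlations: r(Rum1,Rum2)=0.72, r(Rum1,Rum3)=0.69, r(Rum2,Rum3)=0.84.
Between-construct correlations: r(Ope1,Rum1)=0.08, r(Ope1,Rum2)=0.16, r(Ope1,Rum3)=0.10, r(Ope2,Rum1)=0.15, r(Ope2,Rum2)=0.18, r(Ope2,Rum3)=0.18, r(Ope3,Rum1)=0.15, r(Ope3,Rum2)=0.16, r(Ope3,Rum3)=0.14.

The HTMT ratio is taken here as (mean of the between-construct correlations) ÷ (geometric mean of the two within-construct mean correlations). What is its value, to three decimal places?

Mean between = 1.30/9 = 0.1444.
Mean within-Ope = 1.91/3 = 0.6367; mean within-Rum = 2.25/3 = 0.7500.
Geometric mean = √(0.6367 × 0.7500) = 0.6910.
HTMT = 0.1444 / 0.6910 = 0.209.

0.209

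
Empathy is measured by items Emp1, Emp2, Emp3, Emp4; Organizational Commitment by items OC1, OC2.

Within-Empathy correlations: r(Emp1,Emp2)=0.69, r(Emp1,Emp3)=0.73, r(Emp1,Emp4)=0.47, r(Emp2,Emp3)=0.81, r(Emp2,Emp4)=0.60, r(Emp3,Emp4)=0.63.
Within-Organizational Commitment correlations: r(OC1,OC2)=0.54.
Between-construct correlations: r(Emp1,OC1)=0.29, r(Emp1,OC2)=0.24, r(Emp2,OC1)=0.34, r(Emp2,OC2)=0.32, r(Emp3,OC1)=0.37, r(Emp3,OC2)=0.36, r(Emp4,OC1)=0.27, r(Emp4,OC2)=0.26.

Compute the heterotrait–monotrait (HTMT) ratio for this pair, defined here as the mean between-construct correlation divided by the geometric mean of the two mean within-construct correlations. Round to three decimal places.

0.515

Between-construct mean = 2.45/8 = 0.3063.
Mean within-Emp = 3.93/6 = 0.6550; mean within-OC = 0.54/1 = 0.5400.
Geometric mean = √(0.6550 × 0.5400) = 0.5947.
HTMT = 0.3063 / 0.5947 = 0.515.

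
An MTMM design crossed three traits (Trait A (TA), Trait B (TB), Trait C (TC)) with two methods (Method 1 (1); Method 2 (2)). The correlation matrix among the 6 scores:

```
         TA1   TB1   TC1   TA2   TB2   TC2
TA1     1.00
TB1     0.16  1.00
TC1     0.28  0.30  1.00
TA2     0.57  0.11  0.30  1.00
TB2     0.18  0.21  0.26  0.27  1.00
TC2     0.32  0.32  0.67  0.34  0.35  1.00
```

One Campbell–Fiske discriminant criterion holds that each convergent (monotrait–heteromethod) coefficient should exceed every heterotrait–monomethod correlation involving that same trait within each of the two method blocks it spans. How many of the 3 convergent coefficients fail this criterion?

Checking each validity diagonal entry against its comparison values:
TA (methods 1·2): 0.57 vs {0.16, 0.27, 0.28, 0.34} → pass.
TB (methods 1·2): 0.21 vs {0.16, 0.27, 0.30, 0.35} → fail.
TC (methods 1·2): 0.67 vs {0.28, 0.34, 0.30, 0.35} → pass.
1 of 3 fail.

1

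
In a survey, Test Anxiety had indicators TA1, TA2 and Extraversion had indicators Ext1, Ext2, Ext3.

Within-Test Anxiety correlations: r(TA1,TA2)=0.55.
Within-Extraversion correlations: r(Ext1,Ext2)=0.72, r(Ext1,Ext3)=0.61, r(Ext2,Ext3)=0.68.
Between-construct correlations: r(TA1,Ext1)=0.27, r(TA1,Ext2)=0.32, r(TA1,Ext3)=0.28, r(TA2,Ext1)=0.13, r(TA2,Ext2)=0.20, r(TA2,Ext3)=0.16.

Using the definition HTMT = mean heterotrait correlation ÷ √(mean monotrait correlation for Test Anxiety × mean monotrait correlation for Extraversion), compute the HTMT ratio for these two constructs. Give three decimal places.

0.373

Mean heterotrait r = 1.36/6 = 0.2267.
Mean within-TA = 0.55/1 = 0.5500; mean within-Ext = 2.01/3 = 0.6700.
Geometric mean = √(0.5500 × 0.6700) = 0.6070.
HTMT = 0.2267 / 0.6070 = 0.373.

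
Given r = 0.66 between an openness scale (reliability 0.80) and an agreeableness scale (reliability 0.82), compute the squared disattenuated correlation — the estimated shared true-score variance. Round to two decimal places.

0.66

Disattenuated r = 0.66 / √(0.80 × 0.82) = 0.66 / 0.8099 = 0.8149.
Shared true-score variance = 0.8149² = 0.6641 ≈ 0.66.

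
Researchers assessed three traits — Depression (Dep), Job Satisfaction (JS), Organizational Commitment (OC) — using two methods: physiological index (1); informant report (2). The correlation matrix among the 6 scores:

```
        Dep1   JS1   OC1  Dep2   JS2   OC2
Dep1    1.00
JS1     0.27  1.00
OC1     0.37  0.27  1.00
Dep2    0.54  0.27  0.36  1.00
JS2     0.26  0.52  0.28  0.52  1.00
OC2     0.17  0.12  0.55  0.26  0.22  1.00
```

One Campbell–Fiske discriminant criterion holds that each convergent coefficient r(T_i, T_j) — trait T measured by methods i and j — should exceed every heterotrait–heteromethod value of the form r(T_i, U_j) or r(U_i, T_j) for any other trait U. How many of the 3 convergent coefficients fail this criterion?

Convergent coefficients and their comparison sets:
Dep (methods 1·2): 0.54 vs {0.26, 0.27, 0.17, 0.36} → pass.
JS (methods 1·2): 0.52 vs {0.27, 0.26, 0.12, 0.28} → pass.
OC (methods 1·2): 0.55 vs {0.36, 0.17, 0.28, 0.12} → pass.
0 of 3 fail.

0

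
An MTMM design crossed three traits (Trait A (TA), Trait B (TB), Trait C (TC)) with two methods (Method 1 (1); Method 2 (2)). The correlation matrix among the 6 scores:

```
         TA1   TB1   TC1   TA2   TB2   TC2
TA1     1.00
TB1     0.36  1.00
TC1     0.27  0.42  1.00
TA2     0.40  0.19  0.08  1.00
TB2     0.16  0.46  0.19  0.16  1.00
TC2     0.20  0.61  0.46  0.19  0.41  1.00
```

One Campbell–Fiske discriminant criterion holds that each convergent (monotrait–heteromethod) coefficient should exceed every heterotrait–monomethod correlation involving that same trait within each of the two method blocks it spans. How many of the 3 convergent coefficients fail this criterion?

Each convergent coefficient versus the relevant comparison correlations:
TA (methods 1·2): 0.40 vs {0.36, 0.16, 0.27, 0.19} → pass.
TB (methods 1·2): 0.46 vs {0.36, 0.16, 0.42, 0.41} → pass.
TC (methods 1·2): 0.46 vs {0.27, 0.19, 0.42, 0.41} → pass.
0 of 3 fail.

0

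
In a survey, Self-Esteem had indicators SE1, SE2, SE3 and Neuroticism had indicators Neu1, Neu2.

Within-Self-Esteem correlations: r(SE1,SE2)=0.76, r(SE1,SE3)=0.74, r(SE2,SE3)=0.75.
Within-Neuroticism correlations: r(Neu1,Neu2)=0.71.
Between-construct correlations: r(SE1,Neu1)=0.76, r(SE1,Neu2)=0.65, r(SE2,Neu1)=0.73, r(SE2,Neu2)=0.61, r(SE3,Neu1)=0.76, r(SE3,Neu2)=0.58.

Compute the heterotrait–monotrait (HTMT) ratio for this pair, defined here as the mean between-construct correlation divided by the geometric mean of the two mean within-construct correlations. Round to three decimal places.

Mean between = 4.09/6 = 0.6817.
Mean within-SE = 2.25/3 = 0.7500; mean within-Neu = 0.71/1 = 0.7100.
Geometric mean = √(0.7500 × 0.7100) = 0.7297.
HTMT = 0.6817 / 0.7297 = 0.934.

0.934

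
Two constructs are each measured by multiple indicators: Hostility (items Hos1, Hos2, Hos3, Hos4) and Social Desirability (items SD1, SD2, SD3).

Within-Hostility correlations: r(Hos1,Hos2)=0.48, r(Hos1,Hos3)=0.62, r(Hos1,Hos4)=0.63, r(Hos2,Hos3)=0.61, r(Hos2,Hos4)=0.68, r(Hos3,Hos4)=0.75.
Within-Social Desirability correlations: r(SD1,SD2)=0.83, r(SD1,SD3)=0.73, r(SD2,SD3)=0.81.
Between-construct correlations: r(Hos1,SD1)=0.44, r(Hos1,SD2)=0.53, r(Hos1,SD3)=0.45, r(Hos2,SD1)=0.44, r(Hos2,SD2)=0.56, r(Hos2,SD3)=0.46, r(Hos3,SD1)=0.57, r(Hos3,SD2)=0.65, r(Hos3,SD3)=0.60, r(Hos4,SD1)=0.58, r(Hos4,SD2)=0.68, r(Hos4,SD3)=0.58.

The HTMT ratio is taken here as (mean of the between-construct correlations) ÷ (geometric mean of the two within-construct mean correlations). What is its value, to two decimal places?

0.77

Between-construct mean = 6.54/12 = 0.5450.
Mean within-Hos = 3.77/6 = 0.6283; mean within-SD = 2.37/3 = 0.7900.
Geometric mean = √(0.6283 × 0.7900) = 0.7045.
HTMT = 0.5450 / 0.7045 = 0.77.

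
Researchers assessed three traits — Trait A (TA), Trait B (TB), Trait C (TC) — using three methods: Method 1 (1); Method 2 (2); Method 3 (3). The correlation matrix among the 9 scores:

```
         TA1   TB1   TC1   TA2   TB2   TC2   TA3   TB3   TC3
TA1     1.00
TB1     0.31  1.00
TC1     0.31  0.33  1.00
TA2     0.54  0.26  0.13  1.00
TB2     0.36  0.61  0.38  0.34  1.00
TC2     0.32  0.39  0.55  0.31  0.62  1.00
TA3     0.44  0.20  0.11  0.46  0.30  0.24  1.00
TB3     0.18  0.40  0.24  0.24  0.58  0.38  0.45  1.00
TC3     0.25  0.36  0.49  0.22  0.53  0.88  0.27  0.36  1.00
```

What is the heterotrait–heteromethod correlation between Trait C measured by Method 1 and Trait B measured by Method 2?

Different traits and methods: r(TC1, TB2) = 0.38.

0.38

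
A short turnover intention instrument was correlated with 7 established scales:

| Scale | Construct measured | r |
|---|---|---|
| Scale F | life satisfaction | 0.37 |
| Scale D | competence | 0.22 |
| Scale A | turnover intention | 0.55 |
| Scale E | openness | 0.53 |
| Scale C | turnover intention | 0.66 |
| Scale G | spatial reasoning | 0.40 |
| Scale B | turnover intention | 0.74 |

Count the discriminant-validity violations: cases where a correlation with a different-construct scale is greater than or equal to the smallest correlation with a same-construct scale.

0

Convergent (same construct = turnover intention): Scale A, Scale C, Scale B.
Smallest convergent = 0.55. Discriminant values: 0.37, 0.22, 0.53, 0.40; count ≥ 0.55 → 0.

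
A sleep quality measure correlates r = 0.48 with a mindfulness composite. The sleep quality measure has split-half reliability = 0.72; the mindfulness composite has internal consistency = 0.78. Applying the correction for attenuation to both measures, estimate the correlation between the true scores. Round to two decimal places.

r_true = r_obs / √(r_xx · r_yy) = 0.48 / √(0.72 × 0.78) = 0.48 / √0.5616 = 0.48 / 0.7494 ≈ 0.64.

0.64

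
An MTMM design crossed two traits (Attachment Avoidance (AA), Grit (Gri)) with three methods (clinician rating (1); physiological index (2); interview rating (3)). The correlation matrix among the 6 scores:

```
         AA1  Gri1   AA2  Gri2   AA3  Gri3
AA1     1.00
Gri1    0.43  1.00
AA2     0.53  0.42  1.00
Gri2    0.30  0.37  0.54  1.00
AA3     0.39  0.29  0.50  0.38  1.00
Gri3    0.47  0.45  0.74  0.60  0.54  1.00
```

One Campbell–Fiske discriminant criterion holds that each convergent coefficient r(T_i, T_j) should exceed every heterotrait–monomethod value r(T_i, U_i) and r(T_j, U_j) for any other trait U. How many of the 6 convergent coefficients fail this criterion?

Convergent coefficients and their comparison sets:
AA (methods 1·2): 0.53 vs {0.43, 0.54} → fail.
AA (methods 1·3): 0.39 vs {0.43, 0.54} → fail.
AA (methods 2·3): 0.50 vs {0.54, 0.54} → fail.
Gri (methods 1·2): 0.37 vs {0.43, 0.54} → fail.
Gri (methods 1·3): 0.45 vs {0.43, 0.54} → fail.
Gri (methods 2·3): 0.60 vs {0.54, 0.54} → pass.
5 of 6 fail.

5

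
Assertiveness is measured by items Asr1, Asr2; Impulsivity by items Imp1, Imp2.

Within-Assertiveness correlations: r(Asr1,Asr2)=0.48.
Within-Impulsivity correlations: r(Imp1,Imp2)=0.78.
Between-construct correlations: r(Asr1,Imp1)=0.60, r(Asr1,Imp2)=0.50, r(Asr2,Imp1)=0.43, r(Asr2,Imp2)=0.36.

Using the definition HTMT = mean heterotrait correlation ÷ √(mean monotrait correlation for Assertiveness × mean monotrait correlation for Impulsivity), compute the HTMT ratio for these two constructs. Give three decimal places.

Mean heterotrait r = 1.89/4 = 0.4725.
Mean within-Asr = 0.48/1 = 0.4800; mean within-Imp = 0.78/1 = 0.7800.
Geometric mean = √(0.4800 × 0.7800) = 0.6119.
HTMT = 0.4725 / 0.6119 = 0.772.

0.772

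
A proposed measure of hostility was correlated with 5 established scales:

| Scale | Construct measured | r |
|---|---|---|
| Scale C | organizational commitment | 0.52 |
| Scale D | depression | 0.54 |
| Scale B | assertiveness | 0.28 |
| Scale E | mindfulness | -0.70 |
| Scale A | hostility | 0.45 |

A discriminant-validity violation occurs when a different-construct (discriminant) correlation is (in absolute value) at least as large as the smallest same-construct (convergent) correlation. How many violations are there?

Convergent (same construct = hostility): Scale A.
Smallest convergent = 0.45. Discriminant |r|: 0.52, 0.54, 0.28, 0.70; count ≥ 0.45 → 3.

3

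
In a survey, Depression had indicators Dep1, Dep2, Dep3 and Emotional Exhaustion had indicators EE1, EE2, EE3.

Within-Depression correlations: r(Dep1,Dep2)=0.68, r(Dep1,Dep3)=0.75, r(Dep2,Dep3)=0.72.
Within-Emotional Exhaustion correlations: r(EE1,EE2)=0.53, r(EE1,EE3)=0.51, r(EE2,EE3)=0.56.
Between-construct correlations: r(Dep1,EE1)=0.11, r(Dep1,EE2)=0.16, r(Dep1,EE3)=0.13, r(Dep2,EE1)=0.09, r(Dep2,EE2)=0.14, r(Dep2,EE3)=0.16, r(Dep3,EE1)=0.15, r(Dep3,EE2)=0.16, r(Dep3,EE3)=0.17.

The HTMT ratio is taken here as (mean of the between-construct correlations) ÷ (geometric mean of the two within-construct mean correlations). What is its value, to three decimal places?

Between-construct mean = 1.27/9 = 0.1411.
Mean within-Dep = 2.15/3 = 0.7167; mean within-EE = 1.60/3 = 0.5333.
Geometric mean = √(0.7167 × 0.5333) = 0.6182.
HTMT = 0.1411 / 0.6182 = 0.228.

0.228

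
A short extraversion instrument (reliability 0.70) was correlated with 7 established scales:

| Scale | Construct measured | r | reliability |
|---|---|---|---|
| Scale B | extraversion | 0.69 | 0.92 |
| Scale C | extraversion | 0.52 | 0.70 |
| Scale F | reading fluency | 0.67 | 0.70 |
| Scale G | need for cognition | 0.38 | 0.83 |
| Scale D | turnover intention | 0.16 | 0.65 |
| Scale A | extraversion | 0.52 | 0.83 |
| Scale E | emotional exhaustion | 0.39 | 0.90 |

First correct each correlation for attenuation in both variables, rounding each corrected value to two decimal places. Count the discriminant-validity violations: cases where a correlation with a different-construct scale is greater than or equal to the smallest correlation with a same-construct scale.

1

Disattenuated r (r / √(r_scale · r_new)):
  Scale B (conv): 0.69 / √(0.92·0.70) = 0.86
  Scale C (conv): 0.52 / √(0.70·0.70) = 0.74
  Scale F (disc): 0.67 / √(0.70·0.70) = 0.96
  Scale G (disc): 0.38 / √(0.83·0.70) = 0.50
  Scale D (disc): 0.16 / √(0.65·0.70) = 0.24
  Scale A (conv): 0.52 / √(0.83·0.70) = 0.68
  Scale E (disc): 0.39 / √(0.90·0.70) = 0.49
Smallest convergent = 0.68. Discriminant values: 0.96, 0.50, 0.24, 0.49; count ≥ 0.68 → 1.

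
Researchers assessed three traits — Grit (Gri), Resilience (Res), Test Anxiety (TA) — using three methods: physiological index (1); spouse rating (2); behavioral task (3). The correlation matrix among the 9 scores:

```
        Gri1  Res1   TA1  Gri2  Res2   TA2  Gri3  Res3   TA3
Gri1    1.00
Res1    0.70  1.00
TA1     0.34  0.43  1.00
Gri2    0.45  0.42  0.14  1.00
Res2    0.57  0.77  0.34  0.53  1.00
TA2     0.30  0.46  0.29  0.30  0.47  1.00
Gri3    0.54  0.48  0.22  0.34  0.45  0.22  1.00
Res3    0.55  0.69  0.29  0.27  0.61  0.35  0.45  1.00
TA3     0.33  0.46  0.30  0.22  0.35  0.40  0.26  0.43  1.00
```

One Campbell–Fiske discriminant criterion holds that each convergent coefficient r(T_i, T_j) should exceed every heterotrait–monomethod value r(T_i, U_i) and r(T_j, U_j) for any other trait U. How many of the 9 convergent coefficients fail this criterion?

7

Each convergent coefficient versus the relevant comparison correlations:
Gri (methods 1·2): 0.45 vs {0.70, 0.53, 0.34, 0.30} → fail.
Gri (methods 1·3): 0.54 vs {0.70, 0.45, 0.34, 0.26} → fail.
Gri (methods 2·3): 0.34 vs {0.53, 0.45, 0.30, 0.26} → fail.
Res (methods 1·2): 0.77 vs {0.70, 0.53, 0.43, 0.47} → pass.
Res (methods 1·3): 0.69 vs {0.70, 0.45, 0.43, 0.43} → fail.
Res (methods 2·3): 0.61 vs {0.53, 0.45, 0.47, 0.43} → pass.
TA (methods 1·2): 0.29 vs {0.34, 0.30, 0.43, 0.47} → fail.
TA (methods 1·3): 0.30 vs {0.34, 0.26, 0.43, 0.43} → fail.
TA (methods 2·3): 0.40 vs {0.30, 0.26, 0.47, 0.43} → fail.
7 of 9 fail.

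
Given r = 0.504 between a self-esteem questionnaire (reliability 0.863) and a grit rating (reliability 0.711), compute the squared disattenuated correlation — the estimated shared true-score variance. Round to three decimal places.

Disattenuated r = 0.504 / √(0.863 × 0.711) = 0.504 / 0.7833 = 0.6434.
Shared true-score variance = 0.6434² = 0.4140 ≈ 0.414.

0.414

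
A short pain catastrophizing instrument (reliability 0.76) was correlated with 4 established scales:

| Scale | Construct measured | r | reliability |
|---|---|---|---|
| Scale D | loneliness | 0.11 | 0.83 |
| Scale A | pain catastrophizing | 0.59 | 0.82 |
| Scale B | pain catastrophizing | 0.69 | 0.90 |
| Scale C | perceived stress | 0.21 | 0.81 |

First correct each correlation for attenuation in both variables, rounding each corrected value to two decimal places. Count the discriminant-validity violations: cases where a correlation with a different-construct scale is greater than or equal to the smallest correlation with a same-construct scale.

0

Disattenuated r (r / √(r_scale · r_new)):
  Scale D (disc): 0.11 / √(0.83·0.76) = 0.14
  Scale A (conv): 0.59 / √(0.82·0.76) = 0.75
  Scale B (conv): 0.69 / √(0.90·0.76) = 0.83
  Scale C (disc): 0.21 / √(0.81·0.76) = 0.27
Smallest convergent = 0.75. Discriminant values: 0.14, 0.27; count ≥ 0.75 → 0.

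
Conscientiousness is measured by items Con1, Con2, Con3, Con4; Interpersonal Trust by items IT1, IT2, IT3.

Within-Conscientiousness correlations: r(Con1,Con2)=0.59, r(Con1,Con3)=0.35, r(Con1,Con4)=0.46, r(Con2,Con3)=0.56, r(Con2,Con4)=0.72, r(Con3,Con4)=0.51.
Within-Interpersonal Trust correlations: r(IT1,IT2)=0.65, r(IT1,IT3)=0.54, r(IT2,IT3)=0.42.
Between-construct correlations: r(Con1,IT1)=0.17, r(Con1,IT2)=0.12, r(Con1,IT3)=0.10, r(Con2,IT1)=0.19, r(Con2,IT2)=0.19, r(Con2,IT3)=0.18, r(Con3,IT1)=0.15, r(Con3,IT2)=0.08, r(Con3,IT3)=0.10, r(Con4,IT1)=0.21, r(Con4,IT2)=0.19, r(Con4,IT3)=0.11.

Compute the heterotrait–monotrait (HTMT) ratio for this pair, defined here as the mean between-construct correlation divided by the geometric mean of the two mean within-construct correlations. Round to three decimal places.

0.279

Mean heterotrait r = 1.79/12 = 0.1492.
Mean within-Con = 3.19/6 = 0.5317; mean within-IT = 1.61/3 = 0.5367.
Geometric mean = √(0.5317 × 0.5367) = 0.5342.
HTMT = 0.1492 / 0.5342 = 0.279.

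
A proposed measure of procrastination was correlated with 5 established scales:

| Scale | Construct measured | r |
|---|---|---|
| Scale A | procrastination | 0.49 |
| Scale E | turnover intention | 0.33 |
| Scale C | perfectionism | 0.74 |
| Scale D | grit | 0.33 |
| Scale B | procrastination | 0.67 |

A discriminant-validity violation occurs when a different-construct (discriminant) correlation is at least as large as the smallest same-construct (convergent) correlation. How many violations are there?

1

Convergent (same construct = procrastination): Scale A, Scale B.
Smallest convergent = 0.49. Discriminant values: 0.33, 0.74, 0.33; count ≥ 0.49 → 1.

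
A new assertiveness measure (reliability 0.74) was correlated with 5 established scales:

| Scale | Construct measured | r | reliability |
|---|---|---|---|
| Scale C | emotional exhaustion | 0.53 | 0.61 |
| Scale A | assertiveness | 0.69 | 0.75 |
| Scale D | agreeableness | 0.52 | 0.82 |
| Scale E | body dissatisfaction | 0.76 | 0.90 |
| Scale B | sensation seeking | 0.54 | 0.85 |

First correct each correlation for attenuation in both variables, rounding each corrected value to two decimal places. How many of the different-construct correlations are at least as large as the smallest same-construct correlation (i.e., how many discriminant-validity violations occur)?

Disattenuated r (r / √(r_scale · r_new)):
  Scale C (disc): 0.53 / √(0.61·0.74) = 0.79
  Scale A (conv): 0.69 / √(0.75·0.74) = 0.93
  Scale D (disc): 0.52 / √(0.82·0.74) = 0.67
  Scale E (disc): 0.76 / √(0.90·0.74) = 0.93
  Scale B (disc): 0.54 / √(0.85·0.74) = 0.68
Smallest convergent = 0.93. Discriminant values: 0.79, 0.67, 0.93, 0.68; count ≥ 0.93 → 1.

1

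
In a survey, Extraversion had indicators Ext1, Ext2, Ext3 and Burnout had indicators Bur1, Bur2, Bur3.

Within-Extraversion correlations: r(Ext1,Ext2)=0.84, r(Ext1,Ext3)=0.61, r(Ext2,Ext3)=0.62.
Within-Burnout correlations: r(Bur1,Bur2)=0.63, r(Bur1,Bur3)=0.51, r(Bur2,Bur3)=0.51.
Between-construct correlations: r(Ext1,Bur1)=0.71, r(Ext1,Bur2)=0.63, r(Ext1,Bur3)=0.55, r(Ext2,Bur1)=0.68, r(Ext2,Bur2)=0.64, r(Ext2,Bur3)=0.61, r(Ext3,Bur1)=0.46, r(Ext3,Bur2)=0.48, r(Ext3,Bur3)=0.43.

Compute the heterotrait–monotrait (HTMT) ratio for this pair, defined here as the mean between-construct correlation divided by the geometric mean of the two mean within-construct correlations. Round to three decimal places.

Mean heterotrait r = 5.19/9 = 0.5767.
Mean within-Ext = 2.07/3 = 0.6900; mean within-Bur = 1.65/3 = 0.5500.
Geometric mean = √(0.6900 × 0.5500) = 0.6160.
HTMT = 0.5767 / 0.6160 = 0.936.

0.936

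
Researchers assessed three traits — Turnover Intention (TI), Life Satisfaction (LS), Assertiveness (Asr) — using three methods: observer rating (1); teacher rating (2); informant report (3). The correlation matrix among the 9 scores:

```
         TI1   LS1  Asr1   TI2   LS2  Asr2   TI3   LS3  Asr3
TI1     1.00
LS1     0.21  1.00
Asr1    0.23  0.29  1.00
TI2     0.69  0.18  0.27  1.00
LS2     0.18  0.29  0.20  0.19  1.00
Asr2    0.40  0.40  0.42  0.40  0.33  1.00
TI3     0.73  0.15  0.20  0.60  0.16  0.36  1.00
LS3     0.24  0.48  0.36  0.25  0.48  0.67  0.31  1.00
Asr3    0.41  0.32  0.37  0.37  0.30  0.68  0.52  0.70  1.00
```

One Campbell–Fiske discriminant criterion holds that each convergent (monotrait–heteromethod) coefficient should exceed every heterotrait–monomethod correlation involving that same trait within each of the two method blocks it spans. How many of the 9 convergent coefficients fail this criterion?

5

Convergent coefficients and their comparison sets:
TI (methods 1·2): 0.69 vs {0.21, 0.19, 0.23, 0.40} → pass.
TI (methods 1·3): 0.73 vs {0.21, 0.31, 0.23, 0.52} → pass.
TI (methods 2·3): 0.60 vs {0.19, 0.31, 0.40, 0.52} → pass.
LS (methods 1·2): 0.29 vs {0.21, 0.19, 0.29, 0.33} → fail.
LS (methods 1·3): 0.48 vs {0.21, 0.31, 0.29, 0.70} → fail.
LS (methods 2·3): 0.48 vs {0.19, 0.31, 0.33, 0.70} → fail.
Asr (methods 1·2): 0.42 vs {0.23, 0.40, 0.29, 0.33} → pass.
Asr (methods 1·3): 0.37 vs {0.23, 0.52, 0.29, 0.70} → fail.
Asr (methods 2·3): 0.68 vs {0.40, 0.52, 0.33, 0.70} → fail.
5 of 9 fail.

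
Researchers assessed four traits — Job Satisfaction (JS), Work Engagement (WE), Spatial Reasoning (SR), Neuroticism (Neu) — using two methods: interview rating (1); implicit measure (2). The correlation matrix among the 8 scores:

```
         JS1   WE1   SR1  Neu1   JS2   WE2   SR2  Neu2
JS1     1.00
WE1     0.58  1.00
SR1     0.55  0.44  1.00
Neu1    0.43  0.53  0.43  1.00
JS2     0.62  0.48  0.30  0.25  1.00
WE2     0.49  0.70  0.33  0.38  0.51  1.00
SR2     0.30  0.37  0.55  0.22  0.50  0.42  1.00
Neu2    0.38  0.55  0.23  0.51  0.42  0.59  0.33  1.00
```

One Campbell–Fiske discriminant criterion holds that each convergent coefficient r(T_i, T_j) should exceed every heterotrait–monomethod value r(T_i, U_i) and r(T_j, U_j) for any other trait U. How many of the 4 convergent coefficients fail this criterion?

2

Each convergent coefficient versus the relevant comparison correlations:
JS (methods 1·2): 0.62 vs {0.58, 0.51, 0.55, 0.50, 0.43, 0.42} → pass.
WE (methods 1·2): 0.70 vs {0.58, 0.51, 0.44, 0.42, 0.53, 0.59} → pass.
SR (methods 1·2): 0.55 vs {0.55, 0.50, 0.44, 0.42, 0.43, 0.33} → fail.
Neu (methods 1·2): 0.51 vs {0.43, 0.42, 0.53, 0.59, 0.43, 0.33} → fail.
2 of 4 fail.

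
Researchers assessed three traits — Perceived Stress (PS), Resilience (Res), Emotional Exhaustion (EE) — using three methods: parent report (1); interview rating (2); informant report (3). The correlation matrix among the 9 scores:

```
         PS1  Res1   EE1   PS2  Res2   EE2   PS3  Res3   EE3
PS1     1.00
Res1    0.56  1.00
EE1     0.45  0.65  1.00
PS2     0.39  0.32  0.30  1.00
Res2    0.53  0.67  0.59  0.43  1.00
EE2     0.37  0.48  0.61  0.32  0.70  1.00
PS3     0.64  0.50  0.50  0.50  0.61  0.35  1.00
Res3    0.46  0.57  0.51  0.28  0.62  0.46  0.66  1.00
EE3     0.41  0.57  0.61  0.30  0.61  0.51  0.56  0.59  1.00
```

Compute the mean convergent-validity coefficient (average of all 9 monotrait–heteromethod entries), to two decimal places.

0.57

Convergent values: 0.39, 0.64, 0.50, 0.67, 0.57, 0.62, 0.61, 0.61, 0.51; mean = 5.12/9 = 0.57.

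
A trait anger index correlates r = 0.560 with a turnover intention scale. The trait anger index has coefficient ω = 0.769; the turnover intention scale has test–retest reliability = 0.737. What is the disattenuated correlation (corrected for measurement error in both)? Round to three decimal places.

r_true = r_obs / √(r_xx · r_yy) = 0.560 / √(0.769 × 0.737) = 0.560 / √0.566753 = 0.560 / 0.7528 ≈ 0.744.

0.744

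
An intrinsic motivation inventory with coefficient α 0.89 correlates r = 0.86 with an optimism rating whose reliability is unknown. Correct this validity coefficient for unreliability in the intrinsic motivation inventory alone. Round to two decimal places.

0.91

Single correction: r_c = r_obs / √r_xx = 0.86 / √0.89 = 0.86 / 0.9434 ≈ 0.91.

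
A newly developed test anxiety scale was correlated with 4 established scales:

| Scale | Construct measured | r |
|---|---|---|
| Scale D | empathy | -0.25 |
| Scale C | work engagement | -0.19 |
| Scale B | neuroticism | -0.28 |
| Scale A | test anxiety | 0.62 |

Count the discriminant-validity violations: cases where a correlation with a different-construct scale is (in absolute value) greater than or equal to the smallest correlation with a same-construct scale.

0

Convergent (same construct = test anxiety): Scale A.
Smallest convergent = 0.62. Discriminant |r|: 0.25, 0.19, 0.28; count ≥ 0.62 → 0.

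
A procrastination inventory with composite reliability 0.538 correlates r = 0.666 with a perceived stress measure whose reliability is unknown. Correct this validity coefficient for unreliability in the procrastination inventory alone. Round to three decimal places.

Single correction: r_c = r_obs / √r_xx = 0.666 / √0.538 = 0.666 / 0.7335 ≈ 0.908.

0.908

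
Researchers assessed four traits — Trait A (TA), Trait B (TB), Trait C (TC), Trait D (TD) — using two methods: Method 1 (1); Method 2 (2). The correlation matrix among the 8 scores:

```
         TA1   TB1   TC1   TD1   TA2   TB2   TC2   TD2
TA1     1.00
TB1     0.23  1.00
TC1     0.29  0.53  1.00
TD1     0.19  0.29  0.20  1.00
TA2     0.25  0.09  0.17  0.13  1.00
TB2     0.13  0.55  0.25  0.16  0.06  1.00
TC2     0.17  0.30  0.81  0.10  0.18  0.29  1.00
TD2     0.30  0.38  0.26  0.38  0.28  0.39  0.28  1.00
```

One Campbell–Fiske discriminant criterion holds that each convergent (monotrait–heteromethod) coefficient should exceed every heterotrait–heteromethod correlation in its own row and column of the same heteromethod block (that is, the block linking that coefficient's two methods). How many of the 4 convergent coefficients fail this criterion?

Convergent coefficients and their comparison sets:
TA (methods 1·2): 0.25 vs {0.13, 0.09, 0.17, 0.17, 0.30, 0.13} → fail.
TB (methods 1·2): 0.55 vs {0.09, 0.13, 0.30, 0.25, 0.38, 0.16} → pass.
TC (methods 1·2): 0.81 vs {0.17, 0.17, 0.25, 0.30, 0.26, 0.10} → pass.
TD (methods 1·2): 0.38 vs {0.13, 0.30, 0.16, 0.38, 0.10, 0.26} → fail.
2 of 4 fail.

2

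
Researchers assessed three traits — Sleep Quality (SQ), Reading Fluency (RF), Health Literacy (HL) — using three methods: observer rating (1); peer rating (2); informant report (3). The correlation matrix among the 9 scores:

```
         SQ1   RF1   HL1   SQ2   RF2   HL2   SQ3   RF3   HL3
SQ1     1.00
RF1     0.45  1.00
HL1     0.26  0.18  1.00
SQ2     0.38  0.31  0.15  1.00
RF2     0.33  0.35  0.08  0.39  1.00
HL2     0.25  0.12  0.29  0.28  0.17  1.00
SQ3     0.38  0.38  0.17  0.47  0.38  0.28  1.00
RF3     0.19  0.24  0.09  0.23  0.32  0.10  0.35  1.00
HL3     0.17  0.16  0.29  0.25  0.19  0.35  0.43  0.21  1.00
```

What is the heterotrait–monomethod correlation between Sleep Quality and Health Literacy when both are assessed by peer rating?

Different traits, same method: r(SQ2, HL2) = 0.28.

0.28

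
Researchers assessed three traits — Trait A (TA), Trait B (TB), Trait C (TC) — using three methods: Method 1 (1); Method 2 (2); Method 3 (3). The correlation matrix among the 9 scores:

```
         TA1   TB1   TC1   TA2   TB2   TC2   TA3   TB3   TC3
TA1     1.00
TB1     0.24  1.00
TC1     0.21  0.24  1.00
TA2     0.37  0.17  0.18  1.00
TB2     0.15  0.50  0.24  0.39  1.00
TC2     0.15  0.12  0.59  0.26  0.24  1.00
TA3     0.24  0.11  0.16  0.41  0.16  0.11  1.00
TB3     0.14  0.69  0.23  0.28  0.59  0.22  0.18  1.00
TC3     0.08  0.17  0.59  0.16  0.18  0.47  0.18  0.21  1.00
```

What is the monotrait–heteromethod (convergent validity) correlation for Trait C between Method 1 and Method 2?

0.59

Same trait (TC), different methods: r(TC1, TC2) = 0.59.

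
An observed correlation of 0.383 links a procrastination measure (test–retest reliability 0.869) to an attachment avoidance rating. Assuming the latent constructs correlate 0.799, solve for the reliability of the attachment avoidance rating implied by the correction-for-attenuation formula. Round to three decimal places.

0.264

r_true = r_obs / √(r_xx · r_yy) ⇒ 0.799 = 0.383 / √(0.869 · r_yy).
√(0.869 · r_yy) = 0.383 / 0.799 = 0.4793; 0.869 · r_yy = 0.2297; r_yy = 0.2297 / 0.869 ≈ 0.264.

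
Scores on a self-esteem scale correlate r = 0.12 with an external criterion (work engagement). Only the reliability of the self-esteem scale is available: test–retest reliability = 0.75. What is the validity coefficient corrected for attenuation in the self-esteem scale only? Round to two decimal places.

Single correction: r_c = r_obs / √r_xx = 0.12 / √0.75 = 0.12 / 0.8660 ≈ 0.14.

0.14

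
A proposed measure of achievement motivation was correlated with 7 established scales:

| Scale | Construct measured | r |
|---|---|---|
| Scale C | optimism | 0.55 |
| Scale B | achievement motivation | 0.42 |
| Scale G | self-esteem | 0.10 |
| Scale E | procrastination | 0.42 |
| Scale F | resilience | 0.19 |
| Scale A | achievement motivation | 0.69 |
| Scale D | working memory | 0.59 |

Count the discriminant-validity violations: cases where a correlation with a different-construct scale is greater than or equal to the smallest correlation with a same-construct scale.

Convergent (same construct = achievement motivation): Scale B, Scale A.
Smallest convergent = 0.42. Discriminant values: 0.55, 0.10, 0.42, 0.19, 0.59; count ≥ 0.42 → 3.

3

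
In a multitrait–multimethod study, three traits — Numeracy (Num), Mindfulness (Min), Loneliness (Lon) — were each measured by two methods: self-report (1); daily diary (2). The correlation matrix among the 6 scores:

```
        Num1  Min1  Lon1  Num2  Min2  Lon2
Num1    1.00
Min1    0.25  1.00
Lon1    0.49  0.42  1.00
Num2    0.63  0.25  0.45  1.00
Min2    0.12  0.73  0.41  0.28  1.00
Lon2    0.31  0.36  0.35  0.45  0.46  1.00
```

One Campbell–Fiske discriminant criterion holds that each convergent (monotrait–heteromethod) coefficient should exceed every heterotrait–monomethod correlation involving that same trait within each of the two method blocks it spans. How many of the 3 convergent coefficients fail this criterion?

Each convergent coefficient versus the relevant comparison correlations:
Num (methods 1·2): 0.63 vs {0.25, 0.28, 0.49, 0.45} → pass.
Min (methods 1·2): 0.73 vs {0.25, 0.28, 0.42, 0.46} → pass.
Lon (methods 1·2): 0.35 vs {0.49, 0.45, 0.42, 0.46} → fail.
1 of 3 fail.

1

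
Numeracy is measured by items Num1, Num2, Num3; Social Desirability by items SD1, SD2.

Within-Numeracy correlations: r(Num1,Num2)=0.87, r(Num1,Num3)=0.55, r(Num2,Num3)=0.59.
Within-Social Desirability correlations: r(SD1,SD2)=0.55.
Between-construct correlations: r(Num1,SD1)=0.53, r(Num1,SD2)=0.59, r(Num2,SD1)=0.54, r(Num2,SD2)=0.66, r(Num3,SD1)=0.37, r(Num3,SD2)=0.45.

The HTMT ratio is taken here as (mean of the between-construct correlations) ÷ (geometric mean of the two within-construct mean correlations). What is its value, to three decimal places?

0.862

Mean heterotrait r = 3.14/6 = 0.5233.
Mean within-Num = 2.01/3 = 0.6700; mean within-SD = 0.55/1 = 0.5500.
Geometric mean = √(0.6700 × 0.5500) = 0.6070.
HTMT = 0.5233 / 0.6070 = 0.862.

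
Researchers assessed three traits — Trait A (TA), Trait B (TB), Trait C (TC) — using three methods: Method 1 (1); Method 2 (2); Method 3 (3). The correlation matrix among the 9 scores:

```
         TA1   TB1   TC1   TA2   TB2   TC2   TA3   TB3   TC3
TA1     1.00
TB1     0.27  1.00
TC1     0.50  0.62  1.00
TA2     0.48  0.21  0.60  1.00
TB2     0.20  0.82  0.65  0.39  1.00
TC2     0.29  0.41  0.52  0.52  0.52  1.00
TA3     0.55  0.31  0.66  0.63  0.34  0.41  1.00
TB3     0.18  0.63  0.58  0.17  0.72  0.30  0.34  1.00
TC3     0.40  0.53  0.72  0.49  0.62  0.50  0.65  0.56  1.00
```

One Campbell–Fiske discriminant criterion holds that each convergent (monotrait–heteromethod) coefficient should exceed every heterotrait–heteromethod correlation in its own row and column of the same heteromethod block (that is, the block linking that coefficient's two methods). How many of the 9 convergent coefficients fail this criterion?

4

Checking each validity diagonal entry against its comparison values:
TA (methods 1·2): 0.48 vs {0.20, 0.21, 0.29, 0.60} → fail.
TA (methods 1·3): 0.55 vs {0.18, 0.31, 0.40, 0.66} → fail.
TA (methods 2·3): 0.63 vs {0.17, 0.34, 0.49, 0.41} → pass.
TB (methods 1·2): 0.82 vs {0.21, 0.20, 0.41, 0.65} → pass.
TB (methods 1·3): 0.63 vs {0.31, 0.18, 0.53, 0.58} → pass.
TB (methods 2·3): 0.72 vs {0.34, 0.17, 0.62, 0.30} → pass.
TC (methods 1·2): 0.52 vs {0.60, 0.29, 0.65, 0.41} → fail.
TC (methods 1·3): 0.72 vs {0.66, 0.40, 0.58, 0.53} → pass.
TC (methods 2·3): 0.50 vs {0.41, 0.49, 0.30, 0.62} → fail.
4 of 9 fail.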